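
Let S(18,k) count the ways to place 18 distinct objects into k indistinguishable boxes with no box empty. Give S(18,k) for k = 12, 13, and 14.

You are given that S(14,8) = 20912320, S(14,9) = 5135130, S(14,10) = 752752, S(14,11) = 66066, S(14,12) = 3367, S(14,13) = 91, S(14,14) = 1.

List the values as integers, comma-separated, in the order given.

1256328866, 125854638, 8408778

i=15: T(15,9)=20912320+9·5135130=67128490 | T(15,10)=5135130+10·752752=12662650 | T(15,11)=752752+11·66066=1479478 | T(15,12)=66066+12·3367=106470 | T(15,13)=3367+13·91=4550 | T(15,14)=91+14·1=105
i=16: T(16,10)=67128490+10·12662650=193754990 | T(16,11)=12662650+11·1479478=28936908 | T(16,12)=1479478+12·106470=2757118 | T(16,13)=106470+13·4550=165620 | T(16,14)=4550+14·105=6020
i=17: T(17,11)=193754990+11·28936908=512060978 | T(17,12)=28936908+12·2757118=62022324 | T(17,13)=2757118+13·165620=4910178 | T(17,14)=165620+14·6020=249900
i=18: T(18,12)=512060978+12·62022324=1256328866 | T(18,13)=62022324+13·4910178=125854638 | T(18,14)=4910178+14·249900=8408778
Read S(18,12) = 1256328866, S(18,13) = 125854638, S(18,14) = 8408778.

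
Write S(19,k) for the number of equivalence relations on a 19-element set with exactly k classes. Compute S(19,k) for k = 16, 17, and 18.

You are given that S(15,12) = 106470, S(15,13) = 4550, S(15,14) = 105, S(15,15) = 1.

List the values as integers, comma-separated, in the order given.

527136, 12597, 171

@16  (16,13):4550·13+106470→165620, (16,14):105·14+4550→6020, (16,15):1·15+105→120, (16,16):0·16+1→1
@17  (17,14):6020·14+165620→249900, (17,15):120·15+6020→7820, (17,16):1·16+120→136, (17,17):0·17+1→1
@18  (18,15):7820·15+249900→367200, (18,16):136·16+7820→9996, (18,17):1·17+136→153, (18,18):0·18+1→1
@19  (19,16):9996·16+367200→527136, (19,17):153·17+9996→12597, (19,18):1·18+153→171
Read S(19,16) = 527136, S(19,17) = 12597, S(19,18) = 171.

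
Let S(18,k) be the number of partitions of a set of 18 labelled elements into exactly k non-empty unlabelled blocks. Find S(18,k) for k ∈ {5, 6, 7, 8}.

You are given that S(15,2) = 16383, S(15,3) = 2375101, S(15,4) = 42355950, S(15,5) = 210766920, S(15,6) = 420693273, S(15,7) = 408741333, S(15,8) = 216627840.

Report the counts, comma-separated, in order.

28958095545, 110687251039, 197462483400, 189036065010

row 16: T[16][3]=3·2375101+16383=7141686  T[16][4]=4·42355950+2375101=171798901  T[16][5]=5·210766920+42355950=1096190550  T[16][6]=6·420693273+210766920=2734926558  T[16][7]=7·408741333+420693273=3281882604  T[16][8]=8·216627840+408741333=2141764053
row 17: T[17][4]=4·171798901+7141686=694337290  T[17][5]=5·1096190550+171798901=5652751651  T[17][6]=6·2734926558+1096190550=17505749898  T[17][7]=7·3281882604+2734926558=25708104786  T[17][8]=8·2141764053+3281882604=20415995028
row 18: T[18][5]=5·5652751651+694337290=28958095545  T[18][6]=6·17505749898+5652751651=110687251039  T[18][7]=7·25708104786+17505749898=197462483400  T[18][8]=8·20415995028+25708104786=189036065010
Read S(18,5) = 28958095545, S(18,6) = 110687251039, S(18,7) = 197462483400, S(18,8) = 189036065010.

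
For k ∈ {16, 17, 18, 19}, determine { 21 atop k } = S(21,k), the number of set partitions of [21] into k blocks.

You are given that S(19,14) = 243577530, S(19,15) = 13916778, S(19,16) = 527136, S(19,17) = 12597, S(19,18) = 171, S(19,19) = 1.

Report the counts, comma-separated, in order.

i=20: T(20,15)=243577530+15·13916778=452329200 | T(20,16)=13916778+16·527136=22350954 | T(20,17)=527136+17·12597=741285 | T(20,18)=12597+18·171=15675 | T(20,19)=171+19·1=190
i=21: T(21,16)=452329200+16·22350954=809944464 | T(21,17)=22350954+17·741285=34952799 | T(21,18)=741285+18·15675=1023435 | T(21,19)=15675+19·190=19285
Read S(21,16) = 809944464, S(21,17) = 34952799, S(21,18) = 1023435, S(21,19) = 19285.

809944464, 34952799, 1023435, 19285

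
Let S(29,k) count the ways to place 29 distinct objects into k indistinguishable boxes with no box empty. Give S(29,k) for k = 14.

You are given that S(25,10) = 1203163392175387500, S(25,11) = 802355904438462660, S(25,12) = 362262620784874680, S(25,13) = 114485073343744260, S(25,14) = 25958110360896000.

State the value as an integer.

2534474684137526739000

@26  (26,11):802355904438462660·11+1203163392175387500→10029078340998476760, (26,12):362262620784874680·12+802355904438462660→5149507353856958820, (26,13):114485073343744260·13+362262620784874680→1850568574253550060, (26,14):25958110360896000·14+114485073343744260→477898618396288260
@27  (27,12):5149507353856958820·12+10029078340998476760→71823166587281982600, (27,13):1850568574253550060·13+5149507353856958820→29206898819153109600, (27,14):477898618396288260·14+1850568574253550060→8541149231801585700
@28  (28,13):29206898819153109600·13+71823166587281982600→451512851236272407400, (28,14):8541149231801585700·14+29206898819153109600→148782988064375309400
@29  (29,14):148782988064375309400·14+451512851236272407400→2534474684137526739000
Read S(29,14) = 2534474684137526739000.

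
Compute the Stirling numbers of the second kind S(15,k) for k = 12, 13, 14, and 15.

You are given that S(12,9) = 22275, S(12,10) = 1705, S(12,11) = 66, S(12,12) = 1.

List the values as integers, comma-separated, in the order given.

106470, 4550, 105, 1

i=13: T(13,10)=22275+10·1705=39325 | T(13,11)=1705+11·66=2431 | T(13,12)=66+12·1=78 | T(13,13)=1+13·0=1
i=14: T(14,11)=39325+11·2431=66066 | T(14,12)=2431+12·78=3367 | T(14,13)=78+13·1=91 | T(14,14)=1+14·0=1
i=15: T(15,12)=66066+12·3367=106470 | T(15,13)=3367+13·91=4550 | T(15,14)=91+14·1=105 | T(15,15)=1+15·0=1
Read S(15,12) = 106470, S(15,13) = 4550, S(15,14) = 105, S(15,15) = 1.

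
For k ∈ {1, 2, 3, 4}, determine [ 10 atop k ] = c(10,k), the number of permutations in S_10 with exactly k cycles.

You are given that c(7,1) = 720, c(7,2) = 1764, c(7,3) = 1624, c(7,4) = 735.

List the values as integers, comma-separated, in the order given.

r8: T_8,1=7×720+0=5040; T_8,2=7×1764+720=13068; T_8,3=7×1624+1764=13132; T_8,4=7×735+1624=6769
r9: T_9,1=8×5040+0=40320; T_9,2=8×13068+5040=109584; T_9,3=8×13132+13068=118124; T_9,4=8×6769+13132=67284
r10: T_10,1=9×40320+0=362880; T_10,2=9×109584+40320=1026576; T_10,3=9×118124+109584=1172700; T_10,4=9×67284+118124=723680
Read c(10,1) = 362880, c(10,2) = 1026576, c(10,3) = 1172700, c(10,4) = 723680.

362880, 1026576, 1172700, 723680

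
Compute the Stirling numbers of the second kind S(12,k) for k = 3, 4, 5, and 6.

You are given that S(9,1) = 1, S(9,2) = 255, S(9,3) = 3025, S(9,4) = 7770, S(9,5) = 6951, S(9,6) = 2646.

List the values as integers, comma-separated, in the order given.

86526, 611501, 1379400, 1323652

[10] T[10,1]:1*1+0=1 · T[10,2]:2*255+1=511 · T[10,3]:3*3025+255=9330 · T[10,4]:4*7770+3025=34105 · T[10,5]:5*6951+7770=42525 · T[10,6]:6*2646+6951=22827
[11] T[11,2]:2*511+1=1023 · T[11,3]:3*9330+511=28501 · T[11,4]:4*34105+9330=145750 · T[11,5]:5*42525+34105=246730 · T[11,6]:6*22827+42525=179487
[12] T[12,3]:3*28501+1023=86526 · T[12,4]:4*145750+28501=611501 · T[12,5]:5*246730+145750=1379400 · T[12,6]:6*179487+246730=1323652
Read S(12,3) = 86526, S(12,4) = 611501, S(12,5) = 1379400, S(12,6) = 1323652.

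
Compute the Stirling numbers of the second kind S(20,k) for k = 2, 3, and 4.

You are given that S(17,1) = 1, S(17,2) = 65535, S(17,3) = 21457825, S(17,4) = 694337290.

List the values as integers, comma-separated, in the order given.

524287, 580606446, 45232115901

r18: T_18,1=1×1+0=1; T_18,2=2×65535+1=131071; T_18,3=3×21457825+65535=64439010; T_18,4=4×694337290+21457825=2798806985
r19: T_19,1=1×1+0=1; T_19,2=2×131071+1=262143; T_19,3=3×64439010+131071=193448101; T_19,4=4×2798806985+64439010=11259666950
r20: T_20,2=2×262143+1=524287; T_20,3=3×193448101+262143=580606446; T_20,4=4×11259666950+193448101=45232115901
Read S(20,2) = 524287, S(20,3) = 580606446, S(20,4) = 45232115901.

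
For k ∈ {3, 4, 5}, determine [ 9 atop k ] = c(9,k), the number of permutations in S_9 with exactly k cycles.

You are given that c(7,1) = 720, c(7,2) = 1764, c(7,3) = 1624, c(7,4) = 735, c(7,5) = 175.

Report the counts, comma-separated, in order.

118124, 67284, 22449

[8] T[8,2]:7*1764+720=13068 · T[8,3]:7*1624+1764=13132 · T[8,4]:7*735+1624=6769 · T[8,5]:7*175+735=1960
[9] T[9,3]:8*13132+13068=118124 · T[9,4]:8*6769+13132=67284 · T[9,5]:8*1960+6769=22449
Read c(9,3) = 118124, c(9,4) = 67284, c(9,5) = 22449.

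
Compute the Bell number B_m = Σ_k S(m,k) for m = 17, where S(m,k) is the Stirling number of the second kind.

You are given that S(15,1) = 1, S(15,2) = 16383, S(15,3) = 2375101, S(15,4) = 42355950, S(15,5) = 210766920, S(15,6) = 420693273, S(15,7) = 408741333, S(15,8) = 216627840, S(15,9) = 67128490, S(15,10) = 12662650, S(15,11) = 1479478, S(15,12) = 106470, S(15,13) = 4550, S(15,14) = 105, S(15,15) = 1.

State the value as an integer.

i=16: T(16,1)=0+1·1=1 | T(16,2)=1+2·16383=32767 | T(16,3)=16383+3·2375101=7141686 | T(16,4)=2375101+4·42355950=171798901 | T(16,5)=42355950+5·210766920=1096190550 | T(16,6)=210766920+6·420693273=2734926558 | T(16,7)=420693273+7·408741333=3281882604 | T(16,8)=408741333+8·216627840=2141764053 | T(16,9)=216627840+9·67128490=820784250 | T(16,10)=67128490+10·12662650=193754990 | T(16,11)=12662650+11·1479478=28936908 | T(16,12)=1479478+12·106470=2757118 | T(16,13)=106470+13·4550=165620 | T(16,14)=4550+14·105=6020 | T(16,15)=105+15·1=120 | T(16,16)=1+16·0=1
i=17: T(17,1)=0+1·1=1 | T(17,2)=1+2·32767=65535 | T(17,3)=32767+3·7141686=21457825 | T(17,4)=7141686+4·171798901=694337290 | T(17,5)=171798901+5·1096190550=5652751651 | T(17,6)=1096190550+6·2734926558=17505749898 | T(17,7)=2734926558+7·3281882604=25708104786 | T(17,8)=3281882604+8·2141764053=20415995028 | T(17,9)=2141764053+9·820784250=9528822303 | T(17,10)=820784250+10·193754990=2758334150 | T(17,11)=193754990+11·28936908=512060978 | T(17,12)=28936908+12·2757118=62022324 | T(17,13)=2757118+13·165620=4910178 | T(17,14)=165620+14·6020=249900 | T(17,15)=6020+15·120=7820 | T(17,16)=120+16·1=136 | T(17,17)=1+17·0=1
B_17 = ΣS(17,k) = 1+65535+21457825+694337290+5652751651+17505749898+25708104786+20415995028+9528822303+2758334150+512060978+62022324+4910178+249900+7820+136+1 = 82864869804

82864869804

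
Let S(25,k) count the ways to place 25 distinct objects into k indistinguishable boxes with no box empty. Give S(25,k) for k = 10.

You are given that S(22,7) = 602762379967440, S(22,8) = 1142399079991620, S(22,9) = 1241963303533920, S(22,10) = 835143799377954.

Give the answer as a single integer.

1203163392175387500

[23] T[23,8]:8*1142399079991620+602762379967440=9741955019900400 · T[23,9]:9*1241963303533920+1142399079991620=12320068811796900 · T[23,10]:10*835143799377954+1241963303533920=9593401297313460
[24] T[24,9]:9*12320068811796900+9741955019900400=120622574326072500 · T[24,10]:10*9593401297313460+12320068811796900=108254081784931500
[25] T[25,10]:10*108254081784931500+120622574326072500=1203163392175387500
Read S(25,10) = 1203163392175387500.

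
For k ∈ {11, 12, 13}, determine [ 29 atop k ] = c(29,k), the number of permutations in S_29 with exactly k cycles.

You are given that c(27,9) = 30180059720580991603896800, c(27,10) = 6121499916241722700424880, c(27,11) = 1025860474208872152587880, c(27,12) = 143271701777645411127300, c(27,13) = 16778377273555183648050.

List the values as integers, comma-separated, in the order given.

@28  (28,10):6121499916241722700424880·27+30180059720580991603896800→195460557459107504515368560, (28,11):1025860474208872152587880·27+6121499916241722700424880→33819732719881270820297640, (28,12):143271701777645411127300·27+1025860474208872152587880→4894196422205298253024980, (28,13):16778377273555183648050·27+143271701777645411127300→596287888163635369624650
@29  (29,11):33819732719881270820297640·28+195460557459107504515368560→1142413073615783087483702480, (29,12):4894196422205298253024980·28+33819732719881270820297640→170857232541629621904997080, (29,13):596287888163635369624650·28+4894196422205298253024980→21590257290787088602515180
Read c(29,11) = 1142413073615783087483702480, c(29,12) = 170857232541629621904997080, c(29,13) = 21590257290787088602515180.

1142413073615783087483702480, 170857232541629621904997080, 21590257290787088602515180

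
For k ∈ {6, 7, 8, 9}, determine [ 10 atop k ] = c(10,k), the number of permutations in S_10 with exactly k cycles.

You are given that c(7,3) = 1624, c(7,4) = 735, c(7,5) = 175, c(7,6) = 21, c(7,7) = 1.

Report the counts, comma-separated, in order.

r8: T_8,4=7×735+1624=6769; T_8,5=7×175+735=1960; T_8,6=7×21+175=322; T_8,7=7×1+21=28; T_8,8=7×0+1=1
r9: T_9,5=8×1960+6769=22449; T_9,6=8×322+1960=4536; T_9,7=8×28+322=546; T_9,8=8×1+28=36; T_9,9=8×0+1=1
r10: T_10,6=9×4536+22449=63273; T_10,7=9×546+4536=9450; T_10,8=9×36+546=870; T_10,9=9×1+36=45
Read c(10,6) = 63273, c(10,7) = 9450, c(10,8) = 870, c(10,9) = 45.

63273, 9450, 870, 45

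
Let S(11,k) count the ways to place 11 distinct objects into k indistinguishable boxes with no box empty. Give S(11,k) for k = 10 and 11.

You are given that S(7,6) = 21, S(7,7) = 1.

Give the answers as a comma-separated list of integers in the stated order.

55, 1

i=8: T(8,7)=21+7·1=28 | T(8,8)=1+8·0=1
i=9: T(9,8)=28+8·1=36 | T(9,9)=1+9·0=1
i=10: T(10,9)=36+9·1=45 | T(10,10)=1+10·0=1
i=11: T(11,10)=45+10·1=55 | T(11,11)=1+11·0=1
Read S(11,10) = 55, S(11,11) = 1.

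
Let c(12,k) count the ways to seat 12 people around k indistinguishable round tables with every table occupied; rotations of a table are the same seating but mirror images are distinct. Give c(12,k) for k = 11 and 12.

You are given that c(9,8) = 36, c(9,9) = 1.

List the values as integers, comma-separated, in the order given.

row 10: T[10][9]=9·1+36=45  T[10][10]=9·0+1=1
row 11: T[11][10]=10·1+45=55  T[11][11]=10·0+1=1
row 12: T[12][11]=11·1+55=66  T[12][12]=11·0+1=1
Read c(12,11) = 66, c(12,12) = 1.

66, 1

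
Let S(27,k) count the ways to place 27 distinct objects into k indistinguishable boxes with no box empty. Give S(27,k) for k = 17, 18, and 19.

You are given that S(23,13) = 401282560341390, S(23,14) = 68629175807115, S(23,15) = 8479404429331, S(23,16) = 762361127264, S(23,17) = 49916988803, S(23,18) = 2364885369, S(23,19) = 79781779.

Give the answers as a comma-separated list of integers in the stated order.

r24: T_24,14=14×68629175807115+401282560341390=1362091021641000; T_24,15=15×8479404429331+68629175807115=195820242247080; T_24,16=16×762361127264+8479404429331=20677182465555; T_24,17=17×49916988803+762361127264=1610949936915; T_24,18=18×2364885369+49916988803=92484925445; T_24,19=19×79781779+2364885369=3880739170
r25: T_25,15=15×195820242247080+1362091021641000=4299394655347200; T_25,16=16×20677182465555+195820242247080=526655161695960; T_25,17=17×1610949936915+20677182465555=48063331393110; T_25,18=18×92484925445+1610949936915=3275678594925; T_25,19=19×3880739170+92484925445=166218969675
r26: T_26,16=16×526655161695960+4299394655347200=12725877242482560; T_26,17=17×48063331393110+526655161695960=1343731795378830; T_26,18=18×3275678594925+48063331393110=107025546101760; T_26,19=19×166218969675+3275678594925=6433839018750
r27: T_27,17=17×1343731795378830+12725877242482560=35569317763922670; T_27,18=18×107025546101760+1343731795378830=3270191625210510; T_27,19=19×6433839018750+107025546101760=229268487458010
Read S(27,17) = 35569317763922670, S(27,18) = 3270191625210510, S(27,19) = 229268487458010.

35569317763922670, 3270191625210510, 229268487458010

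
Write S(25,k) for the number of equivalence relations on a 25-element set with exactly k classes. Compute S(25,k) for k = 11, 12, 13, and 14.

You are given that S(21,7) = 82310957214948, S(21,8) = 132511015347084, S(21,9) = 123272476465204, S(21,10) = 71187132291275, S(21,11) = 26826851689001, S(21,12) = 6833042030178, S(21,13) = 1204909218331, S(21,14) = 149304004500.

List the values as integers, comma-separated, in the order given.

@22  (22,8):132511015347084·8+82310957214948→1142399079991620, (22,9):123272476465204·9+132511015347084→1241963303533920, (22,10):71187132291275·10+123272476465204→835143799377954, (22,11):26826851689001·11+71187132291275→366282500870286, (22,12):6833042030178·12+26826851689001→108823356051137, (22,13):1204909218331·13+6833042030178→22496861868481, (22,14):149304004500·14+1204909218331→3295165281331
@23  (23,9):1241963303533920·9+1142399079991620→12320068811796900, (23,10):835143799377954·10+1241963303533920→9593401297313460, (23,11):366282500870286·11+835143799377954→4864251308951100, (23,12):108823356051137·12+366282500870286→1672162773483930, (23,13):22496861868481·13+108823356051137→401282560341390, (23,14):3295165281331·14+22496861868481→68629175807115
@24  (24,10):9593401297313460·10+12320068811796900→108254081784931500, (24,11):4864251308951100·11+9593401297313460→63100165695775560, (24,12):1672162773483930·12+4864251308951100→24930204590758260, (24,13):401282560341390·13+1672162773483930→6888836057922000, (24,14):68629175807115·14+401282560341390→1362091021641000
@25  (25,11):63100165695775560·11+108254081784931500→802355904438462660, (25,12):24930204590758260·12+63100165695775560→362262620784874680, (25,13):6888836057922000·13+24930204590758260→114485073343744260, (25,14):1362091021641000·14+6888836057922000→25958110360896000
Read S(25,11) = 802355904438462660, S(25,12) = 362262620784874680, S(25,13) = 114485073343744260, S(25,14) = 25958110360896000.

802355904438462660, 362262620784874680, 114485073343744260, 25958110360896000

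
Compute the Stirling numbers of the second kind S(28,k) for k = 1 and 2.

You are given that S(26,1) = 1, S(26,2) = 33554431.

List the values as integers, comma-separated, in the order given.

r27: T_27,1=1×1+0=1; T_27,2=2×33554431+1=67108863
r28: T_28,1=1×1+0=1; T_28,2=2×67108863+1=134217727
Read S(28,1) = 1, S(28,2) = 134217727.

1, 134217727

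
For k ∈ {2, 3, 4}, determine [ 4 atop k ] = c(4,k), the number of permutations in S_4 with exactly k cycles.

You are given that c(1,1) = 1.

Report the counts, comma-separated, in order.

11, 6, 1

i=2: T(2,1)=0+1·1=1 | T(2,2)=1+1·0=1
i=3: T(3,1)=0+2·1=2 | T(3,2)=1+2·1=3 | T(3,3)=1+2·0=1
i=4: T(4,2)=2+3·3=11 | T(4,3)=3+3·1=6 | T(4,4)=1+3·0=1
Read c(4,2) = 11, c(4,3) = 6, c(4,4) = 1.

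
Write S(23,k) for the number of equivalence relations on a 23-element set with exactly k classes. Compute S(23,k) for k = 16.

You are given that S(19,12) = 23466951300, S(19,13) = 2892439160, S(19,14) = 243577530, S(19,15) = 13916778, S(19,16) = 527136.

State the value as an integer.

i=20: T(20,13)=23466951300+13·2892439160=61068660380 | T(20,14)=2892439160+14·243577530=6302524580 | T(20,15)=243577530+15·13916778=452329200 | T(20,16)=13916778+16·527136=22350954
i=21: T(21,14)=61068660380+14·6302524580=149304004500 | T(21,15)=6302524580+15·452329200=13087462580 | T(21,16)=452329200+16·22350954=809944464
i=22: T(22,15)=149304004500+15·13087462580=345615943200 | T(22,16)=13087462580+16·809944464=26046574004
i=23: T(23,16)=345615943200+16·26046574004=762361127264
Read S(23,16) = 762361127264.

762361127264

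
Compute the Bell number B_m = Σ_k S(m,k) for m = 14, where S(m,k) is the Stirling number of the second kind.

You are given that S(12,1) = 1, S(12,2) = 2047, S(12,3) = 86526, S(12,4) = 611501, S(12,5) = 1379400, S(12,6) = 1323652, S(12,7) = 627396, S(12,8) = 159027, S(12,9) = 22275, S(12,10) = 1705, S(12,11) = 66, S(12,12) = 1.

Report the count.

190899322

r13: T_13,1=1×1+0=1; T_13,2=2×2047+1=4095; T_13,3=3×86526+2047=261625; T_13,4=4×611501+86526=2532530; T_13,5=5×1379400+611501=7508501; T_13,6=6×1323652+1379400=9321312; T_13,7=7×627396+1323652=5715424; T_13,8=8×159027+627396=1899612; T_13,9=9×22275+159027=359502; T_13,10=10×1705+22275=39325; T_13,11=11×66+1705=2431; T_13,12=12×1+66=78; T_13,13=13×0+1=1
r14: T_14,1=1×1+0=1; T_14,2=2×4095+1=8191; T_14,3=3×261625+4095=788970; T_14,4=4×2532530+261625=10391745; T_14,5=5×7508501+2532530=40075035; T_14,6=6×9321312+7508501=63436373; T_14,7=7×5715424+9321312=49329280; T_14,8=8×1899612+5715424=20912320; T_14,9=9×359502+1899612=5135130; T_14,10=10×39325+359502=752752; T_14,11=11×2431+39325=66066; T_14,12=12×78+2431=3367; T_14,13=13×1+78=91; T_14,14=14×0+1=1
B_14 = ΣS(14,k) = 1+8191+788970+10391745+40075035+63436373+49329280+20912320+5135130+752752+66066+3367+91+1 = 190899322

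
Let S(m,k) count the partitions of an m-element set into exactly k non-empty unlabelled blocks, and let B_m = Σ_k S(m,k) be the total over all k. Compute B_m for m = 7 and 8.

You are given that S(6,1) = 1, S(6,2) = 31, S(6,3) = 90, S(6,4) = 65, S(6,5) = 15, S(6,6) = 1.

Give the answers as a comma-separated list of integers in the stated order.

877, 4140

[7] T[7,1]:1*1+0=1 · T[7,2]:2*31+1=63 · T[7,3]:3*90+31=301 · T[7,4]:4*65+90=350 · T[7,5]:5*15+65=140 · T[7,6]:6*1+15=21 · T[7,7]:7*0+1=1
[8] T[8,1]:1*1+0=1 · T[8,2]:2*63+1=127 · T[8,3]:3*301+63=966 · T[8,4]:4*350+301=1701 · T[8,5]:5*140+350=1050 · T[8,6]:6*21+140=266 · T[8,7]:7*1+21=28 · T[8,8]:8*0+1=1
B_7 = ΣS(7,k) = 1+63+301+350+140+21+1 = 877
B_8 = ΣS(8,k) = 1+127+966+1701+1050+266+28+1 = 4140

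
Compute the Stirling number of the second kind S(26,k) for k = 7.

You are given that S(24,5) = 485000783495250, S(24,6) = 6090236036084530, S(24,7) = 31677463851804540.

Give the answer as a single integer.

row 25: T[25][6]=6·6090236036084530+485000783495250=37026417000002430  T[25][7]=7·31677463851804540+6090236036084530=227832482998716310
row 26: T[26][7]=7·227832482998716310+37026417000002430=1631853797991016600
Read S(26,7) = 1631853797991016600.

1631853797991016600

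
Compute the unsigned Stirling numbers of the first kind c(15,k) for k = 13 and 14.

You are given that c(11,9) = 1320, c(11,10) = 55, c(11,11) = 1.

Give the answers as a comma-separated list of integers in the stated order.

row 12: T[12][10]=11·55+1320=1925  T[12][11]=11·1+55=66  T[12][12]=11·0+1=1
row 13: T[13][11]=12·66+1925=2717  T[13][12]=12·1+66=78  T[13][13]=12·0+1=1
row 14: T[14][12]=13·78+2717=3731  T[14][13]=13·1+78=91  T[14][14]=13·0+1=1
row 15: T[15][13]=14·91+3731=5005  T[15][14]=14·1+91=105
Read c(15,13) = 5005, c(15,14) = 105.

5005, 105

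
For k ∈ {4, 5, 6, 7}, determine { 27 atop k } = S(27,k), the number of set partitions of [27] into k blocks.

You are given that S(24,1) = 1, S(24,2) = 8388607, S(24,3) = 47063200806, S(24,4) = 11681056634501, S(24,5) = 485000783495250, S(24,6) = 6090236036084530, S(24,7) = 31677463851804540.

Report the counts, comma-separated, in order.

749329038535350, 61338207158409090, 1359801318005044551, 11647571772911241531

[25] T[25,2]:2*8388607+1=16777215 · T[25,3]:3*47063200806+8388607=141197991025 · T[25,4]:4*11681056634501+47063200806=46771289738810 · T[25,5]:5*485000783495250+11681056634501=2436684974110751 · T[25,6]:6*6090236036084530+485000783495250=37026417000002430 · T[25,7]:7*31677463851804540+6090236036084530=227832482998716310
[26] T[26,3]:3*141197991025+16777215=423610750290 · T[26,4]:4*46771289738810+141197991025=187226356946265 · T[26,5]:5*2436684974110751+46771289738810=12230196160292565 · T[26,6]:6*37026417000002430+2436684974110751=224595186974125331 · T[26,7]:7*227832482998716310+37026417000002430=1631853797991016600
[27] T[27,4]:4*187226356946265+423610750290=749329038535350 · T[27,5]:5*12230196160292565+187226356946265=61338207158409090 · T[27,6]:6*224595186974125331+12230196160292565=1359801318005044551 · T[27,7]:7*1631853797991016600+224595186974125331=11647571772911241531
Read S(27,4) = 749329038535350, S(27,5) = 61338207158409090, S(27,6) = 1359801318005044551, S(27,7) = 11647571772911241531.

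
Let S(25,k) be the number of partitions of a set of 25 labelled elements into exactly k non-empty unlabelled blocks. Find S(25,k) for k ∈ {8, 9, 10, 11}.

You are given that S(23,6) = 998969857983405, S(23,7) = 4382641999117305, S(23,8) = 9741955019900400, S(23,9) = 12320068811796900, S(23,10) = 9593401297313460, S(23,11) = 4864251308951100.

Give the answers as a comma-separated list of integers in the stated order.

690223721118368580, 1167921451092973005, 1203163392175387500, 802355904438462660

i=24: T(24,7)=998969857983405+7·4382641999117305=31677463851804540 | T(24,8)=4382641999117305+8·9741955019900400=82318282158320505 | T(24,9)=9741955019900400+9·12320068811796900=120622574326072500 | T(24,10)=12320068811796900+10·9593401297313460=108254081784931500 | T(24,11)=9593401297313460+11·4864251308951100=63100165695775560
i=25: T(25,8)=31677463851804540+8·82318282158320505=690223721118368580 | T(25,9)=82318282158320505+9·120622574326072500=1167921451092973005 | T(25,10)=120622574326072500+10·108254081784931500=1203163392175387500 | T(25,11)=108254081784931500+11·63100165695775560=802355904438462660
Read S(25,8) = 690223721118368580, S(25,9) = 1167921451092973005, S(25,10) = 1203163392175387500, S(25,11) = 802355904438462660.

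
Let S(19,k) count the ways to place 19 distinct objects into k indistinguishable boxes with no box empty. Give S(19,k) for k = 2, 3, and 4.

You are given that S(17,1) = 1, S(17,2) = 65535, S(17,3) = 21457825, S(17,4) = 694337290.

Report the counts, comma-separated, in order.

i=18: T(18,1)=0+1·1=1 | T(18,2)=1+2·65535=131071 | T(18,3)=65535+3·21457825=64439010 | T(18,4)=21457825+4·694337290=2798806985
i=19: T(19,2)=1+2·131071=262143 | T(19,3)=131071+3·64439010=193448101 | T(19,4)=64439010+4·2798806985=11259666950
Read S(19,2) = 262143, S(19,3) = 193448101, S(19,4) = 11259666950.

262143, 193448101, 11259666950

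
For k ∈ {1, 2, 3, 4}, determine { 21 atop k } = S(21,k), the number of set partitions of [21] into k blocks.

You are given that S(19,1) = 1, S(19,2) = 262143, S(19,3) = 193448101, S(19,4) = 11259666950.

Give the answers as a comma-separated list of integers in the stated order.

1, 1048575, 1742343625, 181509070050

[20] T[20,1]:1*1+0=1 · T[20,2]:2*262143+1=524287 · T[20,3]:3*193448101+262143=580606446 · T[20,4]:4*11259666950+193448101=45232115901
[21] T[21,1]:1*1+0=1 · T[21,2]:2*524287+1=1048575 · T[21,3]:3*580606446+524287=1742343625 · T[21,4]:4*45232115901+580606446=181509070050
Read S(21,1) = 1, S(21,2) = 1048575, S(21,3) = 1742343625, S(21,4) = 181509070050.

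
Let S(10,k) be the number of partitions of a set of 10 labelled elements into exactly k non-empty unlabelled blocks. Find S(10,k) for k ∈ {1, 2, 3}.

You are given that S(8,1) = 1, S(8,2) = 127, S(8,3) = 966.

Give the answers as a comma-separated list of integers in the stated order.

1, 511, 9330

row 9: T[9][1]=1·1+0=1  T[9][2]=2·127+1=255  T[9][3]=3·966+127=3025
row 10: T[10][1]=1·1+0=1  T[10][2]=2·255+1=511  T[10][3]=3·3025+255=9330
Read S(10,1) = 1, S(10,2) = 511, S(10,3) = 9330.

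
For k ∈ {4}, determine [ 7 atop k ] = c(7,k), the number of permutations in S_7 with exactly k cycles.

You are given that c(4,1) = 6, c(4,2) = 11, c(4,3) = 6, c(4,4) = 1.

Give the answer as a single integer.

735

@5  (5,2):11·4+6→50, (5,3):6·4+11→35, (5,4):1·4+6→10
@6  (6,3):35·5+50→225, (6,4):10·5+35→85
@7  (7,4):85·6+225→735
Read c(7,4) = 735.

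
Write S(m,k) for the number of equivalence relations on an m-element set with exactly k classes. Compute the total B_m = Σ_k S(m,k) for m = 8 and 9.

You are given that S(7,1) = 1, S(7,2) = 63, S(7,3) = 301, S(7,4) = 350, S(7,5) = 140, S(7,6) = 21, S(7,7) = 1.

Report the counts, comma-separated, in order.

[8] T[8,1]:1*1+0=1 · T[8,2]:2*63+1=127 · T[8,3]:3*301+63=966 · T[8,4]:4*350+301=1701 · T[8,5]:5*140+350=1050 · T[8,6]:6*21+140=266 · T[8,7]:7*1+21=28 · T[8,8]:8*0+1=1
[9] T[9,1]:1*1+0=1 · T[9,2]:2*127+1=255 · T[9,3]:3*966+127=3025 · T[9,4]:4*1701+966=7770 · T[9,5]:5*1050+1701=6951 · T[9,6]:6*266+1050=2646 · T[9,7]:7*28+266=462 · T[9,8]:8*1+28=36 · T[9,9]:9*0+1=1
B_8 = ΣS(8,k) = 1+127+966+1701+1050+266+28+1 = 4140
B_9 = ΣS(9,k) = 1+255+3025+7770+6951+2646+462+36+1 = 21147

4140, 21147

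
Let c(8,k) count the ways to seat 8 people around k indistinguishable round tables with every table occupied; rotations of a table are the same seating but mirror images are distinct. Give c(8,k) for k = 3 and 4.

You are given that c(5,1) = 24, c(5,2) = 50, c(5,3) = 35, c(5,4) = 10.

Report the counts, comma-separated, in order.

13132, 6769

i=6: T(6,1)=0+5·24=120 | T(6,2)=24+5·50=274 | T(6,3)=50+5·35=225 | T(6,4)=35+5·10=85
i=7: T(7,2)=120+6·274=1764 | T(7,3)=274+6·225=1624 | T(7,4)=225+6·85=735
i=8: T(8,3)=1764+7·1624=13132 | T(8,4)=1624+7·735=6769
Read c(8,3) = 13132, c(8,4) = 6769.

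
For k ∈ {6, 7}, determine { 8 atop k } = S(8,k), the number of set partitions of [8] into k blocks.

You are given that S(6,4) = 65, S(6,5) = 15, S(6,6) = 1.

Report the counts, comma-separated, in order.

[7] T[7,5]:5*15+65=140 · T[7,6]:6*1+15=21 · T[7,7]:7*0+1=1
[8] T[8,6]:6*21+140=266 · T[8,7]:7*1+21=28
Read S(8,6) = 266, S(8,7) = 28.

266, 28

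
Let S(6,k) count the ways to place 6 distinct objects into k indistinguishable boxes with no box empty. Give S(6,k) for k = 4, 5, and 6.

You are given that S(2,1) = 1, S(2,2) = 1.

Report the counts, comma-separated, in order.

[3] T[3,1]:1*1+0=1 · T[3,2]:2*1+1=3 · T[3,3]:3*0+1=1
[4] T[4,2]:2*3+1=7 · T[4,3]:3*1+3=6 · T[4,4]:4*0+1=1
[5] T[5,3]:3*6+7=25 · T[5,4]:4*1+6=10 · T[5,5]:5*0+1=1
[6] T[6,4]:4*10+25=65 · T[6,5]:5*1+10=15 · T[6,6]:6*0+1=1
Read S(6,4) = 65, S(6,5) = 15, S(6,6) = 1.

65, 15, 1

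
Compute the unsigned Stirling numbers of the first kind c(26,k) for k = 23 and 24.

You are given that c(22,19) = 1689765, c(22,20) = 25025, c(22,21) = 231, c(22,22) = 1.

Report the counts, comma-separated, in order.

r23: T_23,20=22×25025+1689765=2240315; T_23,21=22×231+25025=30107; T_23,22=22×1+231=253; T_23,23=22×0+1=1
r24: T_24,21=23×30107+2240315=2932776; T_24,22=23×253+30107=35926; T_24,23=23×1+253=276; T_24,24=23×0+1=1
r25: T_25,22=24×35926+2932776=3795000; T_25,23=24×276+35926=42550; T_25,24=24×1+276=300
r26: T_26,23=25×42550+3795000=4858750; T_26,24=25×300+42550=50050
Read c(26,23) = 4858750, c(26,24) = 50050.

4858750, 50050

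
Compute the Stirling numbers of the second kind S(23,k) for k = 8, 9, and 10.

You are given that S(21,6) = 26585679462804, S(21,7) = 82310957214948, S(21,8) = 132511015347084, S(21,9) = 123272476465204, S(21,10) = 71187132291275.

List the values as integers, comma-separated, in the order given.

9741955019900400, 12320068811796900, 9593401297313460

[22] T[22,7]:7*82310957214948+26585679462804=602762379967440 · T[22,8]:8*132511015347084+82310957214948=1142399079991620 · T[22,9]:9*123272476465204+132511015347084=1241963303533920 · T[22,10]:10*71187132291275+123272476465204=835143799377954
[23] T[23,8]:8*1142399079991620+602762379967440=9741955019900400 · T[23,9]:9*1241963303533920+1142399079991620=12320068811796900 · T[23,10]:10*835143799377954+1241963303533920=9593401297313460
Read S(23,8) = 9741955019900400, S(23,9) = 12320068811796900, S(23,10) = 9593401297313460.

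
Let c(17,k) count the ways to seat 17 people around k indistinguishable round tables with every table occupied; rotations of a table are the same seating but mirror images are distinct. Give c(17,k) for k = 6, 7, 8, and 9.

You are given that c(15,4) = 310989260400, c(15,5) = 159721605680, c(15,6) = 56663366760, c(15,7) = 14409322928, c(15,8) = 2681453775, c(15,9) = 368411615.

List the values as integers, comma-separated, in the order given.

18861567058880, 5374523477960, 1146901283528, 185953177553

i=16: T(16,5)=310989260400+15·159721605680=2706813345600 | T(16,6)=159721605680+15·56663366760=1009672107080 | T(16,7)=56663366760+15·14409322928=272803210680 | T(16,8)=14409322928+15·2681453775=54631129553 | T(16,9)=2681453775+15·368411615=8207628000
i=17: T(17,6)=2706813345600+16·1009672107080=18861567058880 | T(17,7)=1009672107080+16·272803210680=5374523477960 | T(17,8)=272803210680+16·54631129553=1146901283528 | T(17,9)=54631129553+16·8207628000=185953177553
Read c(17,6) = 18861567058880, c(17,7) = 5374523477960, c(17,8) = 1146901283528, c(17,9) = 185953177553.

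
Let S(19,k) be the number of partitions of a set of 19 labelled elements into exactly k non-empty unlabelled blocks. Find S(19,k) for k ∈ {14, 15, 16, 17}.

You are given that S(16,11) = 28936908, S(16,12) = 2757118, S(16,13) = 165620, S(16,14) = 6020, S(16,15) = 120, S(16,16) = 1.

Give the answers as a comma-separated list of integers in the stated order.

243577530, 13916778, 527136, 12597

[17] T[17,12]:12*2757118+28936908=62022324 · T[17,13]:13*165620+2757118=4910178 · T[17,14]:14*6020+165620=249900 · T[17,15]:15*120+6020=7820 · T[17,16]:16*1+120=136 · T[17,17]:17*0+1=1
[18] T[18,13]:13*4910178+62022324=125854638 · T[18,14]:14*249900+4910178=8408778 · T[18,15]:15*7820+249900=367200 · T[18,16]:16*136+7820=9996 · T[18,17]:17*1+136=153
[19] T[19,14]:14*8408778+125854638=243577530 · T[19,15]:15*367200+8408778=13916778 · T[19,16]:16*9996+367200=527136 · T[19,17]:17*153+9996=12597
Read S(19,14) = 243577530, S(19,15) = 13916778, S(19,16) = 527136, S(19,17) = 12597.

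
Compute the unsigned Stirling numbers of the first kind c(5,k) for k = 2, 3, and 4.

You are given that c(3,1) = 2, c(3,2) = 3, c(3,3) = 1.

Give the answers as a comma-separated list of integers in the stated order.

50, 35, 10

[4] T[4,1]:3*2+0=6 · T[4,2]:3*3+2=11 · T[4,3]:3*1+3=6 · T[4,4]:3*0+1=1
[5] T[5,2]:4*11+6=50 · T[5,3]:4*6+11=35 · T[5,4]:4*1+6=10
Read c(5,2) = 50, c(5,3) = 35, c(5,4) = 10.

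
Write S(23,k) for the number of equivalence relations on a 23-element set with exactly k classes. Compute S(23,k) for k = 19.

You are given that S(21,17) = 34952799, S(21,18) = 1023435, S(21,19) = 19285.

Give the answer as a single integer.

79781779

[22] T[22,18]:18*1023435+34952799=53374629 · T[22,19]:19*19285+1023435=1389850
[23] T[23,19]:19*1389850+53374629=79781779
Read S(23,19) = 79781779.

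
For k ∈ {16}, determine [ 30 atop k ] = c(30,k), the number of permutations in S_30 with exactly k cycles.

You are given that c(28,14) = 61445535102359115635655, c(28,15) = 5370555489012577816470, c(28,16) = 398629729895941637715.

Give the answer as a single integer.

[29] T[29,15]:28*5370555489012577816470+61445535102359115635655=211821088794711294496815 · T[29,16]:28*398629729895941637715+5370555489012577816470=16532187926098943672490
[30] T[30,16]:29*16532187926098943672490+211821088794711294496815=691254538651580660999025
Read c(30,16) = 691254538651580660999025.

691254538651580660999025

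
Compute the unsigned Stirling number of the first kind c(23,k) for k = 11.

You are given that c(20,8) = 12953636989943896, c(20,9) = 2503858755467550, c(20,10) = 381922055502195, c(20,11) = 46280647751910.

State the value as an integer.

r21: T_21,9=20×2503858755467550+12953636989943896=63030812099294896; T_21,10=20×381922055502195+2503858755467550=10142299865511450; T_21,11=20×46280647751910+381922055502195=1307535010540395
r22: T_22,10=21×10142299865511450+63030812099294896=276019109275035346; T_22,11=21×1307535010540395+10142299865511450=37600535086859745
r23: T_23,11=22×37600535086859745+276019109275035346=1103230881185949736
Read c(23,11) = 1103230881185949736.

1103230881185949736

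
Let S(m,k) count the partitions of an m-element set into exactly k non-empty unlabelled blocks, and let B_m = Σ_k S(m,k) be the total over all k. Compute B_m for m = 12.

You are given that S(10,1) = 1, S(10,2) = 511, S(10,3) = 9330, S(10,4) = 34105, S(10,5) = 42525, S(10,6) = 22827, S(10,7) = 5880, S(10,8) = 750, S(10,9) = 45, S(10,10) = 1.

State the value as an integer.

i=11: T(11,1)=0+1·1=1 | T(11,2)=1+2·511=1023 | T(11,3)=511+3·9330=28501 | T(11,4)=9330+4·34105=145750 | T(11,5)=34105+5·42525=246730 | T(11,6)=42525+6·22827=179487 | T(11,7)=22827+7·5880=63987 | T(11,8)=5880+8·750=11880 | T(11,9)=750+9·45=1155 | T(11,10)=45+10·1=55 | T(11,11)=1+11·0=1
i=12: T(12,1)=0+1·1=1 | T(12,2)=1+2·1023=2047 | T(12,3)=1023+3·28501=86526 | T(12,4)=28501+4·145750=611501 | T(12,5)=145750+5·246730=1379400 | T(12,6)=246730+6·179487=1323652 | T(12,7)=179487+7·63987=627396 | T(12,8)=63987+8·11880=159027 | T(12,9)=11880+9·1155=22275 | T(12,10)=1155+10·55=1705 | T(12,11)=55+11·1=66 | T(12,12)=1+12·0=1
B_12 = ΣS(12,k) = 1+2047+86526+611501+1379400+1323652+627396+159027+22275+1705+66+1 = 4213597

4213597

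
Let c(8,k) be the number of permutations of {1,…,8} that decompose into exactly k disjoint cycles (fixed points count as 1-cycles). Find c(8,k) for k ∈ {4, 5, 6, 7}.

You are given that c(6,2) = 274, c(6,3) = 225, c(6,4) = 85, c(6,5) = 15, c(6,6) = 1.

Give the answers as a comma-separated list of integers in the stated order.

row 7: T[7][3]=6·225+274=1624  T[7][4]=6·85+225=735  T[7][5]=6·15+85=175  T[7][6]=6·1+15=21  T[7][7]=6·0+1=1
row 8: T[8][4]=7·735+1624=6769  T[8][5]=7·175+735=1960  T[8][6]=7·21+175=322  T[8][7]=7·1+21=28
Read c(8,4) = 6769, c(8,5) = 1960, c(8,6) = 322, c(8,7) = 28.

6769, 1960, 322, 28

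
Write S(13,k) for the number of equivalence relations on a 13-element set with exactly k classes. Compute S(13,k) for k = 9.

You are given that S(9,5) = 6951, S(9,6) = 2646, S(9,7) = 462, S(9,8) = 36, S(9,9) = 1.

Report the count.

359502

@10  (10,6):2646·6+6951→22827, (10,7):462·7+2646→5880, (10,8):36·8+462→750, (10,9):1·9+36→45
@11  (11,7):5880·7+22827→63987, (11,8):750·8+5880→11880, (11,9):45·9+750→1155
@12  (12,8):11880·8+63987→159027, (12,9):1155·9+11880→22275
@13  (13,9):22275·9+159027→359502
Read S(13,9) = 359502.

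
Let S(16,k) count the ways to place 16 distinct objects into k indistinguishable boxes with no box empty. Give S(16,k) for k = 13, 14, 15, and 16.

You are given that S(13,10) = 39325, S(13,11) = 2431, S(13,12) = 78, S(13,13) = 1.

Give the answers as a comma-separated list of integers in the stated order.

row 14: T[14][11]=11·2431+39325=66066  T[14][12]=12·78+2431=3367  T[14][13]=13·1+78=91  T[14][14]=14·0+1=1
row 15: T[15][12]=12·3367+66066=106470  T[15][13]=13·91+3367=4550  T[15][14]=14·1+91=105  T[15][15]=15·0+1=1
row 16: T[16][13]=13·4550+106470=165620  T[16][14]=14·105+4550=6020  T[16][15]=15·1+105=120  T[16][16]=16·0+1=1
Read S(16,13) = 165620, S(16,14) = 6020, S(16,15) = 120, S(16,16) = 1.

165620, 6020, 120, 1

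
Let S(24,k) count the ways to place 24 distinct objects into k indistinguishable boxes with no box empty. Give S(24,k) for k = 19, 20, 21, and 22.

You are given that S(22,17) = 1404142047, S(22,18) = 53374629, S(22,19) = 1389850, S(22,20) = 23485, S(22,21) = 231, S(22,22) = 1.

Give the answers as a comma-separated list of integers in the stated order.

[23] T[23,18]:18*53374629+1404142047=2364885369 · T[23,19]:19*1389850+53374629=79781779 · T[23,20]:20*23485+1389850=1859550 · T[23,21]:21*231+23485=28336 · T[23,22]:22*1+231=253
[24] T[24,19]:19*79781779+2364885369=3880739170 · T[24,20]:20*1859550+79781779=116972779 · T[24,21]:21*28336+1859550=2454606 · T[24,22]:22*253+28336=33902
Read S(24,19) = 3880739170, S(24,20) = 116972779, S(24,21) = 2454606, S(24,22) = 33902.

3880739170, 116972779, 2454606, 33902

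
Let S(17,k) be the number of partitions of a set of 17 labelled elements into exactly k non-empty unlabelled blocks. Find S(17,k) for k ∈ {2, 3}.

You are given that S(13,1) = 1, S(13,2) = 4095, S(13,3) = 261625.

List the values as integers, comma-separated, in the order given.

row 14: T[14][1]=1·1+0=1  T[14][2]=2·4095+1=8191  T[14][3]=3·261625+4095=788970
row 15: T[15][1]=1·1+0=1  T[15][2]=2·8191+1=16383  T[15][3]=3·788970+8191=2375101
row 16: T[16][1]=1·1+0=1  T[16][2]=2·16383+1=32767  T[16][3]=3·2375101+16383=7141686
row 17: T[17][2]=2·32767+1=65535  T[17][3]=3·7141686+32767=21457825
Read S(17,2) = 65535, S(17,3) = 21457825.

65535, 21457825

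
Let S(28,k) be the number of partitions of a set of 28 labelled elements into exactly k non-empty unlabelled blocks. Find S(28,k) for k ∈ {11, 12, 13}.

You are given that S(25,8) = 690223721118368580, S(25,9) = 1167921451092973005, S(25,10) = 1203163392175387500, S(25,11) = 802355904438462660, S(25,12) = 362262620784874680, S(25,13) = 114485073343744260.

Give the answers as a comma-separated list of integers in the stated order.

1501910658871554621690, 985397416171213883565, 451512851236272407400

r26: T_26,9=9×1167921451092973005+690223721118368580=11201516780955125625; T_26,10=10×1203163392175387500+1167921451092973005=13199555372846848005; T_26,11=11×802355904438462660+1203163392175387500=10029078340998476760; T_26,12=12×362262620784874680+802355904438462660=5149507353856958820; T_26,13=13×114485073343744260+362262620784874680=1850568574253550060
r27: T_27,10=10×13199555372846848005+11201516780955125625=143197070509423605675; T_27,11=11×10029078340998476760+13199555372846848005=123519417123830092365; T_27,12=12×5149507353856958820+10029078340998476760=71823166587281982600; T_27,13=13×1850568574253550060+5149507353856958820=29206898819153109600
r28: T_28,11=11×123519417123830092365+143197070509423605675=1501910658871554621690; T_28,12=12×71823166587281982600+123519417123830092365=985397416171213883565; T_28,13=13×29206898819153109600+71823166587281982600=451512851236272407400
Read S(28,11) = 1501910658871554621690, S(28,12) = 985397416171213883565, S(28,13) = 451512851236272407400.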